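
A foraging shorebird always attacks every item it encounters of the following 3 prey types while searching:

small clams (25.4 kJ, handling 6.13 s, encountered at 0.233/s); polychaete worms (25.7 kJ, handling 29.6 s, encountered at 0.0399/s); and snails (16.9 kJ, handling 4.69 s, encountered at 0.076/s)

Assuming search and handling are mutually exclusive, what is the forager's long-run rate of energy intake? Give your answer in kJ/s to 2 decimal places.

R = (0.233×25.4 + 0.0399×25.7 + 0.076×16.9) / (1 + 0.233×6.13 + 0.0399×29.6 + 0.076×4.69) = 8.228/3.966 = 2.075 kJ/s.

2.07 kJ/s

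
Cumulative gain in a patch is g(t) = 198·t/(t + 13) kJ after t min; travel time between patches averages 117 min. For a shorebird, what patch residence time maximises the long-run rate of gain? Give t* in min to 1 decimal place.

By the marginal value theorem, leave when the instantaneous gain rate g'(t) equals the habitat-wide average g(t)/(T + t).
g'(t) = 198·13/(t + 13)². Setting 198·13/(t+13)² = 198t/[(t+13)(117+t)] gives 13(117+t) = t(t+13), so t² = 13×117 = 1521.
t* = √1521 = 39 min.

39.0 min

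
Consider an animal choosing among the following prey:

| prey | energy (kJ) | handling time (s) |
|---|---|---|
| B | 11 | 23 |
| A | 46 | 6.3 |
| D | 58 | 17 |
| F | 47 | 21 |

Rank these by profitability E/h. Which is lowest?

B

In descending order of E/h:
A: 46/6.3 = 7.3 kJ/s
D: 58/17 = 3.41 kJ/s
F: 47/21 = 2.24 kJ/s
B: 11/23 = 0.478 kJ/s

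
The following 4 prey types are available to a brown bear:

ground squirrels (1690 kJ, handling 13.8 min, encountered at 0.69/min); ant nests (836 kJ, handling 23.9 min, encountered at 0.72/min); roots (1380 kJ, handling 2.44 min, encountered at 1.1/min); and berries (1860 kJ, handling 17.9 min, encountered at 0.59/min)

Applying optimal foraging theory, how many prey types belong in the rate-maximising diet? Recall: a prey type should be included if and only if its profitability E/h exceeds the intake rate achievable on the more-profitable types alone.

1

E/h in descending order: roots 566, ground squirrels 122, berries 104, ant nests 35 kJ/min. The optimal diet is the largest prefix of this list for which every included type satisfies E_i/h_i > R on the types above it.
Rate on top 1: 412.1. ground squirrels: 122 < 412.1 → exclude; stop.
Optimal diet: roots — 1 of 4 types.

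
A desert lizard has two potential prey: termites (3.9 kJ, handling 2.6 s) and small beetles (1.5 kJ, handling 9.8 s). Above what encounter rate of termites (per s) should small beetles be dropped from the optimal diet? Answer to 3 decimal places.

0.044 per s

At the threshold, the rate on termites alone equals the profitability of small beetles: λ·3.9/(1 + λ·2.6) = 1.5/9.8 = 0.1531.
Rearranging, λ(3.9 − 0.1531×2.6) = 0.1531, so λ = 0.1531/3.502 = 0.04371 per s.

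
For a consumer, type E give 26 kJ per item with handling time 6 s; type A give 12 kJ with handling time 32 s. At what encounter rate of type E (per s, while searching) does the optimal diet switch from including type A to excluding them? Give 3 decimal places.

At the threshold, the rate on type E alone equals the profitability of type A: λ·26/(1 + λ·6) = 12/32 = 0.375.
Rearranging, λ(26 − 0.375×6) = 0.375, so λ = 0.375/23.75 = 0.01579 per s.

0.016 per s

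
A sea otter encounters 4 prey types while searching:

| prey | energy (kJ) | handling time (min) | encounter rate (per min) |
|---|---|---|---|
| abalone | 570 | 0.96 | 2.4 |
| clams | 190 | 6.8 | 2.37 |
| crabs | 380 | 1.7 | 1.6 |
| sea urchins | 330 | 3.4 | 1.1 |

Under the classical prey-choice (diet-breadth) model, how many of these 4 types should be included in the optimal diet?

1

Profitabilities (E/h, kJ/min): abalone 594, crabs 224, sea urchins 97.1, clams 27.9. Add prey in this order while the next type's profitability exceeds the intake rate on those already taken.
Rate on top 1: 414. crabs: 224 < 414 → exclude; stop.
Optimal diet: abalone — 1 of 4 types.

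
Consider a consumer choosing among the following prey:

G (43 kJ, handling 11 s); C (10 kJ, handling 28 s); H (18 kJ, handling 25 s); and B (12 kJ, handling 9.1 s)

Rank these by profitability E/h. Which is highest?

G

In descending order of E/h:
G: 43/11 = 3.91 kJ/s
B: 12/9.1 = 1.32 kJ/s
H: 18/25 = 0.72 kJ/s
C: 10/28 = 0.357 kJ/s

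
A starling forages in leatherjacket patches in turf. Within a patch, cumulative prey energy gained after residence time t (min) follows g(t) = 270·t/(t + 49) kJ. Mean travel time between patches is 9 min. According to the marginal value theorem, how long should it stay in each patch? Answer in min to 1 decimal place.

Maximise g(t)/(T+t): set derivative to zero → g'(t)(T+t) = g(t).
g'(t) = 270·49/(t + 49)². Setting 270·49/(t+49)² = 270t/[(t+49)(9+t)] gives 49(9+t) = t(t+49), so t² = 49×9 = 441.
t* = √441 = 21 min.

21.0 min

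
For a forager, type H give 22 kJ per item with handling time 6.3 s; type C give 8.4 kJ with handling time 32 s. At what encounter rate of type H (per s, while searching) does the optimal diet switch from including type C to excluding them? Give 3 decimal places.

0.013 per s

The zero-one rule: include type C iff E₂/h₂ > λE₁/(1+λh₁). Equality gives the switch point.
λE₁h₂ = E₂ + λE₂h₁ ⇒ λ = E₂/(E₁h₂ − E₂h₁) = 8.4/(704 − 52.92) = 0.0129 per s.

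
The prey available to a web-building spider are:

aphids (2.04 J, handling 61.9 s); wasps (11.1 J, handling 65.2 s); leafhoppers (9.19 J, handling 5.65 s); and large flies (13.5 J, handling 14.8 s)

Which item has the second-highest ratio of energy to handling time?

large flies

Profitability E/h (J/s): aphids = 2.04/61.9 = 0.033, wasps = 11.1/65.2 = 0.17, leafhoppers = 9.19/5.65 = 1.63, large flies = 13.5/14.8 = 0.912.
Ranked: leafhoppers > large flies > wasps > aphids.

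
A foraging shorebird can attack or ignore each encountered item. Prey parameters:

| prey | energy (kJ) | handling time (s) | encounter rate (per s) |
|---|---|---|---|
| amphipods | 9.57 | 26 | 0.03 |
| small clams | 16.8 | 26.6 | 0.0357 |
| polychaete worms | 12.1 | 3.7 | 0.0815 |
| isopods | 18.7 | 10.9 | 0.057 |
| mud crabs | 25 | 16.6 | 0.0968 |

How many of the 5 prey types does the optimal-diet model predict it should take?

Profitabilities (E/h, kJ/s): polychaete worms 3.27, isopods 1.72, mud crabs 1.51, small clams 0.632, amphipods 0.368. Add prey in this order while the next type's profitability exceeds the intake rate on those already taken.
Rate on top 1: 0.7577. isopods: 1.72 > 0.7577 → include.
Rate on top 2: 1.067. mud crabs: 1.51 > 1.067 → include.
Rate on top 3: 1.267. small clams: 0.632 < 1.267 → exclude; stop.
Optimal diet: polychaete worms, isopods, mud crabs — 3 of 5 types.

3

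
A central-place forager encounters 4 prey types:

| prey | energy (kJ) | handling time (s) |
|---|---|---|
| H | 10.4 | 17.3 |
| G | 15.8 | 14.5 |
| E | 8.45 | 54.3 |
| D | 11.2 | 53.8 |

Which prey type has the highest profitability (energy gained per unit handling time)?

Profitability E/h (kJ/s): H = 10.4/17.3 = 0.601, G = 15.8/14.5 = 1.09, E = 8.45/54.3 = 0.156, D = 11.2/53.8 = 0.208.
Ranked: G > H > D > E.

G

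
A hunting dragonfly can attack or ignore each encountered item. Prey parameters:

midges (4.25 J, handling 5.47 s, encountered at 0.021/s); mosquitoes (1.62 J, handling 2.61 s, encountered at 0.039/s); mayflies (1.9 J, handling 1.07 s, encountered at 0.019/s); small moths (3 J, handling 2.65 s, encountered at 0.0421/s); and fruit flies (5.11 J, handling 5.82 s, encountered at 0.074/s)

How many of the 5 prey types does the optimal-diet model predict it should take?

Rank by E/h (J/s): mayflies 1.78, small moths 1.13, fruit flies 0.878, midges 0.777, mosquitoes 0.621. Include each in turn until the next type's E/h falls below the running intake rate.
Rate on top 1: 0.03538. small moths: 1.13 > 0.03538 → include.
Rate on top 2: 0.1435. fruit flies: 0.878 > 0.1435 → include.
Rate on top 3: 0.3459. midges: 0.777 > 0.3459 → include.
Rate on top 4: 0.3754. mosquitoes: 0.621 > 0.3754 → include.
Optimal diet: mayflies, small moths, fruit flies, midges, mosquitoes — 5 of 5 types.

5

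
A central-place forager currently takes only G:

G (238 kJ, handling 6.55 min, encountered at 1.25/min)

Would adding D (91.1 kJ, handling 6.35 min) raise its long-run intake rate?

On G alone, R = ΣλE/(1+Σλh) = 297.5/9.188 = 32.38 kJ/min.
Profitability of D: 91.1/6.35 = 14.35 kJ/min.
14.35 < 32.38, so adding D would lower the average — exclude it.

No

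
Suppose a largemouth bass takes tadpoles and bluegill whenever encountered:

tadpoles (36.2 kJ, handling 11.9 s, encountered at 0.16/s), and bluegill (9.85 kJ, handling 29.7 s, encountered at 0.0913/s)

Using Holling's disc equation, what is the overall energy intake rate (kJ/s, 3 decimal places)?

1.192 kJ/s

R = Σλ_iE_i / (1 + Σλ_ih_i)
Numerator: 0.16×36.2 + 0.0913×9.85 = 6.691
Denominator: 1 + 0.16×11.9 + 0.0913×29.7 = 5.616
R = 6.691/5.616 = 1.192 kJ/s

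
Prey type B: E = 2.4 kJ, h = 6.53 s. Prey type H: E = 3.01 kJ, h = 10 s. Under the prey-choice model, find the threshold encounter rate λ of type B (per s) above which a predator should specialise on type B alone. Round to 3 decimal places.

The zero-one rule: include type H iff E₂/h₂ > λE₁/(1+λh₁). Equality gives the switch point.
λE₁h₂ = E₂ + λE₂h₁ ⇒ λ = E₂/(E₁h₂ − E₂h₁) = 3.01/(24 − 19.66) = 0.6928 per s.

0.693 per s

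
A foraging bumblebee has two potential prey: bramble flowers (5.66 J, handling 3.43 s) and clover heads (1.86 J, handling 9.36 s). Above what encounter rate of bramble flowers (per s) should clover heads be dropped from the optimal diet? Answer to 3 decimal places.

The zero-one rule: include clover heads iff E₂/h₂ > λE₁/(1+λh₁). Equality gives the switch point.
λE₁h₂ = E₂ + λE₂h₁ ⇒ λ = E₂/(E₁h₂ − E₂h₁) = 1.86/(52.98 − 6.38) = 0.03992 per s.

0.040 per s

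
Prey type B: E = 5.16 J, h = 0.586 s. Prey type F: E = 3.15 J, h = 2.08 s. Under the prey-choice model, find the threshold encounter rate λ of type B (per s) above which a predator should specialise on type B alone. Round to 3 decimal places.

0.354 per s

At the threshold, the rate on type B alone equals the profitability of type F: λ·5.16/(1 + λ·0.586) = 3.15/2.08 = 1.514.
Rearranging, λ(5.16 − 1.514×0.586) = 1.514, so λ = 1.514/4.273 = 0.3545 per s.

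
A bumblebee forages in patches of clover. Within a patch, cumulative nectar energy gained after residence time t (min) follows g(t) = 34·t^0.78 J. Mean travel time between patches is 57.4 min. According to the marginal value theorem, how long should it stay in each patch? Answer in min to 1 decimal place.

203.5 min

By the marginal value theorem, leave when the instantaneous gain rate g'(t) equals the habitat-wide average g(t)/(T + t).
g'(t) = 0.78·34·t^-0.22. Setting 0.78·34·t^-0.22 = 34·t^0.78/(57.4+t) gives 0.78(57.4+t) = t, so 0.22·t = 0.78×57.4.
t* = 0.78×57.4/0.22 = 203.5 min.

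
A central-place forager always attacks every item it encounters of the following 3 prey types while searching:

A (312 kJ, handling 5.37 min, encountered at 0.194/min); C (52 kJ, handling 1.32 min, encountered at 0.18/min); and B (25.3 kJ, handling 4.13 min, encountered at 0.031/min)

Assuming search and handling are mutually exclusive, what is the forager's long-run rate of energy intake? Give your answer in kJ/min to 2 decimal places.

29.36 kJ/min

R = Σλ_iE_i / (1 + Σλ_ih_i)
Numerator: 0.194×312 + 0.18×52 + 0.031×25.3 = 70.67
Denominator: 1 + 0.194×5.37 + 0.18×1.32 + 0.031×4.13 = 2.407
R = 70.67/2.407 = 29.36 kJ/min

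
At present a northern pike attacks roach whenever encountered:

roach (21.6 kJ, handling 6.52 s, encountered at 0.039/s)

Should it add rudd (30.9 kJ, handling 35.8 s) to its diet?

Yes

Current rate: (0.039×21.6)/(1 + 0.039×6.52) = 0.6716 kJ/s.
Profitability of rudd: 30.9/35.8 = 0.8631 kJ/s.
Since 0.8631 > R, including rudd increases the long-run rate.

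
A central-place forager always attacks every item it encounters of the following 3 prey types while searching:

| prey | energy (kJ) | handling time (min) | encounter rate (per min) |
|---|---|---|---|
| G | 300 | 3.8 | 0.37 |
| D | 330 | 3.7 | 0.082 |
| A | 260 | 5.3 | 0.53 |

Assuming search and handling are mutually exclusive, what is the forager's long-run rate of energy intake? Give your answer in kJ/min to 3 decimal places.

R = Σλ_iE_i / (1 + Σλ_ih_i)
Numerator: 0.37×300 + 0.082×330 + 0.53×260 = 275.9
Denominator: 1 + 0.37×3.8 + 0.082×3.7 + 0.53×5.3 = 5.518
R = 275.9/5.518 = 49.99 kJ/min

49.989 kJ/min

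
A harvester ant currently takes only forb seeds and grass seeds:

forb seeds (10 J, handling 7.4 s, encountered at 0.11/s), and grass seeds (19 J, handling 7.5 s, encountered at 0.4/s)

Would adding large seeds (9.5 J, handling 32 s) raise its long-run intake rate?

Intake rate on the current diet: R = (0.11×10 + 0.4×19) / (1 + 0.11×7.4 + 0.4×7.5) = 8.7/4.814 = 1.807 J/s.
large seeds: E/h = 9.5/32 = 0.2969 J/s.
0.2969 < 1.807, so adding large seeds would lower the average — exclude it.

No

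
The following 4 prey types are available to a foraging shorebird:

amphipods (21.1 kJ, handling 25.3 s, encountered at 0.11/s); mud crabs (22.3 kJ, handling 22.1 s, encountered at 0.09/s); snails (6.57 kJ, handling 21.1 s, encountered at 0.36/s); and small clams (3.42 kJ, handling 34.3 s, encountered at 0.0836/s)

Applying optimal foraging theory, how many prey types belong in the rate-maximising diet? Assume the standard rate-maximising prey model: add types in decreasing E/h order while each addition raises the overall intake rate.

2

Profitabilities (E/h, kJ/s): mud crabs 1.01, amphipods 0.834, snails 0.311, small clams 0.0997. Add prey in this order while the next type's profitability exceeds the intake rate on those already taken.
Rate on top 1: 0.6715. amphipods: 0.834 > 0.6715 → include.
Rate on top 2: 0.7498. snails: 0.311 < 0.7498 → exclude; stop.
Optimal diet: mud crabs, amphipods — 2 of 4 types.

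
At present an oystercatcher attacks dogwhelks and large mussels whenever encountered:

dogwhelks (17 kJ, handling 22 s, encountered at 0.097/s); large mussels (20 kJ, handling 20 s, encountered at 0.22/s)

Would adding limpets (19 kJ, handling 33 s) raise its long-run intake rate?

No

Intake rate on the current diet: R = (0.097×17 + 0.22×20) / (1 + 0.097×22 + 0.22×20) = 6.049/7.534 = 0.8029 kJ/s.
Profitability of limpets: 19/33 = 0.5758 kJ/s.
0.5758 < 0.8029, so adding limpets would lower the average — exclude it.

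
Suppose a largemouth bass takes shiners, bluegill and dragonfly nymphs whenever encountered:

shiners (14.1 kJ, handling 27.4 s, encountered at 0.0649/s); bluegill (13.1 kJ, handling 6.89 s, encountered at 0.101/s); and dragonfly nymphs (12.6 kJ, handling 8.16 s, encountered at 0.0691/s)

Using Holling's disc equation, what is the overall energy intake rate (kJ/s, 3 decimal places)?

0.770 kJ/s

R = Σλ_iE_i / (1 + Σλ_ih_i)
Numerator: 0.0649×14.1 + 0.101×13.1 + 0.0691×12.6 = 3.109
Denominator: 1 + 0.0649×27.4 + 0.101×6.89 + 0.0691×8.16 = 4.038
R = 3.109/4.038 = 0.7699 kJ/s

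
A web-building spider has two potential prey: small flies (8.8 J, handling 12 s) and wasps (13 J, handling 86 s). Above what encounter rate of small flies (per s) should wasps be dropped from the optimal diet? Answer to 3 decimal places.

0.022 per s

The zero-one rule: include wasps iff E₂/h₂ > λE₁/(1+λh₁). Equality gives the switch point.
λE₁h₂ = E₂ + λE₂h₁ ⇒ λ = E₂/(E₁h₂ − E₂h₁) = 13/(756.8 − 156) = 0.02164 per s.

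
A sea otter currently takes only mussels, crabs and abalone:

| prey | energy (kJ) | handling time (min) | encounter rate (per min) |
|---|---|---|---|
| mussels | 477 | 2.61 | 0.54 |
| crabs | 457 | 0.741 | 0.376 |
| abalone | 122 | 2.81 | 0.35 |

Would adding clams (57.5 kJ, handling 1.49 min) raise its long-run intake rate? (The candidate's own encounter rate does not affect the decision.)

Intake rate on the current diet: R = (0.54×477 + 0.376×457 + 0.35×122) / (1 + 0.54×2.61 + 0.376×0.741 + 0.35×2.81) = 472.1/3.672 = 128.6 kJ/min.
Profitability of clams: 57.5/1.49 = 38.59 kJ/min.
Since 38.59 < R, time spent handling clams is better spent searching.

No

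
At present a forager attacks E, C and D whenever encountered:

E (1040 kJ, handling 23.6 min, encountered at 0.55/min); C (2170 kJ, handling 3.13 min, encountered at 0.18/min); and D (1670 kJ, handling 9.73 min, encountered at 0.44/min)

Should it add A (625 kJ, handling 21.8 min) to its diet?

On E, C and D alone, R = ΣλE/(1+Σλh) = 1697/18.82 = 90.17 kJ/min.
A: E/h = 625/21.8 = 28.67 kJ/min.
Since 28.67 < R, time spent handling A is better spent searching.

No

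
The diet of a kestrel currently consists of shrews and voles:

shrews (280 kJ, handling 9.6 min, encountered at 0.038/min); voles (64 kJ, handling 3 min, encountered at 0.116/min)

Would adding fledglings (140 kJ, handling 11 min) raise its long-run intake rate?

Yes

Current rate: (0.038×280 + 0.116×64)/(1 + 0.038×9.6 + 0.116×3) = 10.55 kJ/min.
Profitability of fledglings: 140/11 = 12.73 kJ/min.
Since 12.73 > R, including fledglings increases the long-run rate.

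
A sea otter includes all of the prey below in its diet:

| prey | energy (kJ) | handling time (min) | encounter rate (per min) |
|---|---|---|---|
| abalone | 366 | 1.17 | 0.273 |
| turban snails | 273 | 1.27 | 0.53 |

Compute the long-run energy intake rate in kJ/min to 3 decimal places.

R = (0.273×366 + 0.53×273) / (1 + 0.273×1.17 + 0.53×1.27) = 244.6/1.993 = 122.8 kJ/min.

122.764 kJ/min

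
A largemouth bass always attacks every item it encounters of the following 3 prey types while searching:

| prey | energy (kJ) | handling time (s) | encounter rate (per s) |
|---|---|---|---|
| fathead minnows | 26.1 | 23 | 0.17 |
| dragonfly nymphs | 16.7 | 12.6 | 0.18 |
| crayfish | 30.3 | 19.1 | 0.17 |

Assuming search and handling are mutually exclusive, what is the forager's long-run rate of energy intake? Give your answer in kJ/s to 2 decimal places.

R = Σλ_iE_i / (1 + Σλ_ih_i)
Numerator: 0.17×26.1 + 0.18×16.7 + 0.17×30.3 = 12.59
Denominator: 1 + 0.17×23 + 0.18×12.6 + 0.17×19.1 = 10.43
R = 12.59/10.43 = 1.208 kJ/s

1.21 kJ/s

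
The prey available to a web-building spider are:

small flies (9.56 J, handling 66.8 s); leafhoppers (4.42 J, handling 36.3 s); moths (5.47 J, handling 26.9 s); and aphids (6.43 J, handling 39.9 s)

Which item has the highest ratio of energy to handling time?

Profitability E/h (J/s): small flies = 9.56/66.8 = 0.143, leafhoppers = 4.42/36.3 = 0.122, moths = 5.47/26.9 = 0.203, aphids = 6.43/39.9 = 0.161.
Ranked: moths > aphids > small flies > leafhoppers.

moths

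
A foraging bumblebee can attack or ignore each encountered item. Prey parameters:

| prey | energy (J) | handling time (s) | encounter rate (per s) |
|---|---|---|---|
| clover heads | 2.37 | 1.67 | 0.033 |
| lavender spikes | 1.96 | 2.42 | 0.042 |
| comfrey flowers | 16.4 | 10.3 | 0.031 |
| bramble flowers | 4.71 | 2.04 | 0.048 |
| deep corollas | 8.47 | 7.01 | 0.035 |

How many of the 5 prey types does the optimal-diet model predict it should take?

5

E/h in descending order: bramble flowers 2.31, comfrey flowers 1.59, clover heads 1.42, deep corollas 1.21, lavender spikes 0.81 J/s. The optimal diet is the largest prefix of this list for which every included type satisfies E_i/h_i > R on the types above it.
Rate on top 1: 0.2059. comfrey flowers: 1.59 > 0.2059 → include.
Rate on top 2: 0.5183. clover heads: 1.42 > 0.5183 → include.
Rate on top 3: 0.552. deep corollas: 1.21 > 0.552 → include.
Rate on top 4: 0.6457. lavender spikes: 0.81 > 0.6457 → include.
Optimal diet: bramble flowers, comfrey flowers, clover heads, deep corollas, lavender spikes — 5 of 5 types.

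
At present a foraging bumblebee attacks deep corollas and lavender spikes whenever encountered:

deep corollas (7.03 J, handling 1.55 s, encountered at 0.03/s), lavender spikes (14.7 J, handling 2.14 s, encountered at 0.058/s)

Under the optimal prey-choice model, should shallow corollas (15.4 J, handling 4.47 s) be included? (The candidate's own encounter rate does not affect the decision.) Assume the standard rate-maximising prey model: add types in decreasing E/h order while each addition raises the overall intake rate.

Yes

Intake rate on the current diet: R = (0.03×7.03 + 0.058×14.7) / (1 + 0.03×1.55 + 0.058×2.14) = 1.064/1.171 = 0.9085 J/s.
shallow corollas: E/h = 15.4/4.47 = 3.445 J/s.
Since 3.445 > R, including shallow corollas increases the long-run rate.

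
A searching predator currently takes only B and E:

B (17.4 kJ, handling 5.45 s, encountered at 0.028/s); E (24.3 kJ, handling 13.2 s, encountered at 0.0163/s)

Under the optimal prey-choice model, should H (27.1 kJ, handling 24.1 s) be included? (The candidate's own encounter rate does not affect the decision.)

On B and E alone, R = ΣλE/(1+Σλh) = 0.8833/1.368 = 0.6458 kJ/s.
H: E/h = 27.1/24.1 = 1.124 kJ/s.
1.124 > 0.6458, so adding H raises the average — include it.

Yes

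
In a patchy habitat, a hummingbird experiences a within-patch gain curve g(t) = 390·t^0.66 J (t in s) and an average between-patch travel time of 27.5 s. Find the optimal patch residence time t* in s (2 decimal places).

By the marginal value theorem, leave when the instantaneous gain rate g'(t) equals the habitat-wide average g(t)/(T + t).
g'(t) = 0.66·390·t^-0.34. Setting 0.66·390·t^-0.34 = 390·t^0.66/(27.5+t) gives 0.66(27.5+t) = t, so 0.34·t = 0.66×27.5.
t* = 0.66×27.5/0.34 = 53.38 s.

53.38 s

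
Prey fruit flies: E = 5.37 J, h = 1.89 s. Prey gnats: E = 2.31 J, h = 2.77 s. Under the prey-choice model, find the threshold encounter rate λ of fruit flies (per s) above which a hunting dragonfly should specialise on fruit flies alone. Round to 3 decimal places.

The zero-one rule: include gnats iff E₂/h₂ > λE₁/(1+λh₁). Equality gives the switch point.
λE₁h₂ = E₂ + λE₂h₁ ⇒ λ = E₂/(E₁h₂ − E₂h₁) = 2.31/(14.87 − 4.366) = 0.2198 per s.

0.220 per s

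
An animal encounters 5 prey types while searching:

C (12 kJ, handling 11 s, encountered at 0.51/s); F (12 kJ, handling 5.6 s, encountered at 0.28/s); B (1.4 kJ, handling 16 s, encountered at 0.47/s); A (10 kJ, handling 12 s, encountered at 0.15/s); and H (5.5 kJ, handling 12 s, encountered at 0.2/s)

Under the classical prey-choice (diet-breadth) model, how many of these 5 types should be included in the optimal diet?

1

Profitabilities (E/h, kJ/s): F 2.14, C 1.09, A 0.833, H 0.458, B 0.0875. Add prey in this order while the next type's profitability exceeds the intake rate on those already taken.
Rate on top 1: 1.308. C: 1.09 < 1.308 → exclude; stop.
Optimal diet: F — 1 of 5 types.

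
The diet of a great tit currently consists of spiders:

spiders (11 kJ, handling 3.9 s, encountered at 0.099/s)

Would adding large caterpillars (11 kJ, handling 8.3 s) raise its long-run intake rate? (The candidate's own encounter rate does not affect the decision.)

On spiders alone, R = ΣλE/(1+Σλh) = 1.089/1.386 = 0.7857 kJ/s.
large caterpillars: E/h = 11/8.3 = 1.325 kJ/s.
1.325 > 0.7857, so adding large caterpillars raises the average — include it.

Yes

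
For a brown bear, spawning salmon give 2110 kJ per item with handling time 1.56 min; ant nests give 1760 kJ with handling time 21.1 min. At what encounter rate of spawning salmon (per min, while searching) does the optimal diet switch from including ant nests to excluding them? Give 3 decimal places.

0.042 per min

Drop ant nests once their profitability E₂/h₂ falls below the rate achievable on spawning salmon alone: E₂/h₂ = λE₁/(1 + λh₁).
Solve for λ: λE₁h₂ = E₂(1 + λh₁) → λ(E₁h₂ − E₂h₁) = E₂ → λ = E₂/(E₁h₂ − E₂h₁).
λ = 1760/(2110×21.1 − 1760×1.56) = 1760/4.178e+04 = 0.04213 per min.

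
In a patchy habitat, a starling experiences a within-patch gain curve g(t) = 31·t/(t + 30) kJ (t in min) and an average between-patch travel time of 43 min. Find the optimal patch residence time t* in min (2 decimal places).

Optimal t* satisfies g'(t*) = g(t*)/(T + t*).
g'(t) = 31·30/(t + 30)². Setting 31·30/(t+30)² = 31t/[(t+30)(43+t)] gives 30(43+t) = t(t+30), so t² = 30×43 = 1290.
t* = √1290 = 35.92 min.

35.92 min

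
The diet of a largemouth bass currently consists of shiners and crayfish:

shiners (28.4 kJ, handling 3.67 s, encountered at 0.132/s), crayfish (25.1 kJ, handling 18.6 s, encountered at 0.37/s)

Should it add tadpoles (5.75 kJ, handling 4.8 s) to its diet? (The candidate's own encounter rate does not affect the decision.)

No

Current rate: (0.132×28.4 + 0.37×25.1)/(1 + 0.132×3.67 + 0.37×18.6) = 1.558 kJ/s.
tadpoles: E/h = 5.75/4.8 = 1.198 kJ/s.
1.198 < 1.558, so adding tadpoles would lower the average — exclude it.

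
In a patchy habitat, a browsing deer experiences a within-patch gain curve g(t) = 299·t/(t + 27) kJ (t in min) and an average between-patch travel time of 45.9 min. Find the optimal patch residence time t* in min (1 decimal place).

Optimal t* satisfies g'(t*) = g(t*)/(T + t*).
g'(t) = 299·27/(t + 27)². Setting 299·27/(t+27)² = 299t/[(t+27)(45.9+t)] gives 27(45.9+t) = t(t+27), so t² = 27×45.9 = 1239.
t* = √1239 = 35.2 min.

35.2 min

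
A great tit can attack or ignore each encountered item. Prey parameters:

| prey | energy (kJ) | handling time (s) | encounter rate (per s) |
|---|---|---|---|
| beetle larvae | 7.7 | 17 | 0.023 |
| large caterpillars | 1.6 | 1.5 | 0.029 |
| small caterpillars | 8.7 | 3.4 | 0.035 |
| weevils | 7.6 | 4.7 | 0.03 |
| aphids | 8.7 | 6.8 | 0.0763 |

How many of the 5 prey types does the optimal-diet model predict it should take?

4

Rank by E/h (kJ/s): small caterpillars 2.56, weevils 1.62, aphids 1.28, large caterpillars 1.07, beetle larvae 0.453. Include each in turn until the next type's E/h falls below the running intake rate.
Rate on top 1: 0.2721. weevils: 1.62 > 0.2721 → include.
Rate on top 2: 0.4226. aphids: 1.28 > 0.4226 → include.
Rate on top 3: 0.6725. large caterpillars: 1.07 > 0.6725 → include.
Rate on top 4: 0.6819. beetle larvae: 0.453 < 0.6819 → exclude; stop.
Optimal diet: small caterpillars, weevils, aphids, large caterpillars — 4 of 5 types.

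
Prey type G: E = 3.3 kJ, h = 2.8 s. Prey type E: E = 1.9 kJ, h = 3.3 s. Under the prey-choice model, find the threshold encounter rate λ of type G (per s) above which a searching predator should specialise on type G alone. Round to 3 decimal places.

0.341 per s

At the threshold, the rate on type G alone equals the profitability of type E: λ·3.3/(1 + λ·2.8) = 1.9/3.3 = 0.5758.
Rearranging, λ(3.3 − 0.5758×2.8) = 0.5758, so λ = 0.5758/1.688 = 0.3411 per s.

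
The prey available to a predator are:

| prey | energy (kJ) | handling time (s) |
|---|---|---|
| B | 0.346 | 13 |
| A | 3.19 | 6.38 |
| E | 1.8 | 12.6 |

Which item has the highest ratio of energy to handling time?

Profitability E/h (kJ/s): B = 0.346/13 = 0.0266, A = 3.19/6.38 = 0.5, E = 1.8/12.6 = 0.143.
Ranked: A > E > B.

A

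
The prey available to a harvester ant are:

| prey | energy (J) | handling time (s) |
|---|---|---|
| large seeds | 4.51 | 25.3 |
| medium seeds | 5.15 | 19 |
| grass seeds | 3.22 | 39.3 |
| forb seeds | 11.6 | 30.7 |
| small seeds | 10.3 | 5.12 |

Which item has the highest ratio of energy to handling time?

small seeds

In descending order of E/h:
small seeds: 10.3/5.12 = 2.01 J/s
forb seeds: 11.6/30.7 = 0.378 J/s
medium seeds: 5.15/19 = 0.271 J/s
large seeds: 4.51/25.3 = 0.178 J/s
grass seeds: 3.22/39.3 = 0.0819 J/s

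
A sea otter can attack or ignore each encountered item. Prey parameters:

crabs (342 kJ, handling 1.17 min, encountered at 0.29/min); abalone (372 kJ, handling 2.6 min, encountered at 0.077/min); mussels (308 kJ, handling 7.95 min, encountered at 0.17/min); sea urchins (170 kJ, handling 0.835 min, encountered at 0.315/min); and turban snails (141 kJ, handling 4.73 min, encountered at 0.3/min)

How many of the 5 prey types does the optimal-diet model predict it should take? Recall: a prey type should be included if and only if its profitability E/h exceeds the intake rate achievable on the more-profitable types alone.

3

E/h in descending order: crabs 292, sea urchins 204, abalone 143, mussels 38.7, turban snails 29.8 kJ/min. The optimal diet is the largest prefix of this list for which every included type satisfies E_i/h_i > R on the types above it.
Rate on top 1: 74.05. sea urchins: 204 > 74.05 → include.
Rate on top 2: 95.32. abalone: 143 > 95.32 → include.
Rate on top 3: 100.6. mussels: 38.7 < 100.6 → exclude; stop.
Optimal diet: crabs, sea urchins, abalone — 3 of 5 types.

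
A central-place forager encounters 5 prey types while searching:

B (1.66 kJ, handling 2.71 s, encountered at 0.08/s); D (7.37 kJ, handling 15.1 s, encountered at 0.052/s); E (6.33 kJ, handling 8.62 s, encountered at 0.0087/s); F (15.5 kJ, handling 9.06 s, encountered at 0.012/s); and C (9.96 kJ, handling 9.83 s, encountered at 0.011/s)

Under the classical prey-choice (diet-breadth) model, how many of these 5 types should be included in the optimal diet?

5

Profitabilities (E/h, kJ/s): F 1.71, C 1.01, E 0.734, B 0.613, D 0.488. Add prey in this order while the next type's profitability exceeds the intake rate on those already taken.
Rate on top 1: 0.1678. C: 1.01 > 0.1678 → include.
Rate on top 2: 0.2429. E: 0.734 > 0.2429 → include.
Rate on top 3: 0.2714. B: 0.613 > 0.2714 → include.
Rate on top 4: 0.3204. D: 0.488 > 0.3204 → include.
Optimal diet: F, C, E, B, D — 5 of 5 types.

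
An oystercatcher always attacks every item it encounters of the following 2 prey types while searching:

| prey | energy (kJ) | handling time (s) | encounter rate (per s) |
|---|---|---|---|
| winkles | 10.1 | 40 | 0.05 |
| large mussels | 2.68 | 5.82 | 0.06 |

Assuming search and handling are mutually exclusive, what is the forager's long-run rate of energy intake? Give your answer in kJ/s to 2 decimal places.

0.20 kJ/s

Energy encountered per unit search time: 0.05×10.1 + 0.06×2.68 = 0.6658 kJ/s.
Handling time per unit search time: 0.05×40 + 0.06×5.82 = 2.349.
Rate = 0.6658/(1 + 2.349) = 0.1988 kJ/s.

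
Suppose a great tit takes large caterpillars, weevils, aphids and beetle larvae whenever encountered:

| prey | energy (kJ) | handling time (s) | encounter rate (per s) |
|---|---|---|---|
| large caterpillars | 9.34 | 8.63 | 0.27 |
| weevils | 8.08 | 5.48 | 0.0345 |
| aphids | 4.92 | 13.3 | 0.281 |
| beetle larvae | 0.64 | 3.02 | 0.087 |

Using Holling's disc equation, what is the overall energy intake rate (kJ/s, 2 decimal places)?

R = (0.27×9.34 + 0.0345×8.08 + 0.281×4.92 + 0.087×0.64) / (1 + 0.27×8.63 + 0.0345×5.48 + 0.281×13.3 + 0.087×3.02) = 4.239/7.519 = 0.5637 kJ/s.

0.56 kJ/s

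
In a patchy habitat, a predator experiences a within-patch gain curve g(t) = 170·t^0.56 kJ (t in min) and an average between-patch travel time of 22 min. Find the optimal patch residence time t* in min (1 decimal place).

Optimal t* satisfies g'(t*) = g(t*)/(T + t*).
g'(t) = 0.56·170·t^-0.44. Setting 0.56·170·t^-0.44 = 170·t^0.56/(22+t) gives 0.56(22+t) = t, so 0.44·t = 0.56×22.
t* = 0.56×22/0.44 = 28 min.

28.0 min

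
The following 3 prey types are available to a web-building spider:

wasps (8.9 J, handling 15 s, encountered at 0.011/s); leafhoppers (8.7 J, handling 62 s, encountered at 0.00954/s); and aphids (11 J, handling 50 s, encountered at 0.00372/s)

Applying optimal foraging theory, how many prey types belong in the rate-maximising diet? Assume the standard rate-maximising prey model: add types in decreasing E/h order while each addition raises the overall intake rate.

3

Profitabilities (E/h, J/s): wasps 0.593, aphids 0.22, leafhoppers 0.14. Add prey in this order while the next type's profitability exceeds the intake rate on those already taken.
Rate on top 1: 0.08403. aphids: 0.22 > 0.08403 → include.
Rate on top 2: 0.1028. leafhoppers: 0.14 > 0.1028 → include.
Optimal diet: wasps, aphids, leafhoppers — 3 of 3 types.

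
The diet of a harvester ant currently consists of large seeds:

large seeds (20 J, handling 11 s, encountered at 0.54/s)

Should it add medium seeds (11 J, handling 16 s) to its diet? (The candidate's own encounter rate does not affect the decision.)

On large seeds alone, R = ΣλE/(1+Σλh) = 10.8/6.94 = 1.556 J/s.
medium seeds: E/h = 11/16 = 0.6875 J/s.
0.6875 < 1.556, so adding medium seeds would lower the average — exclude it.

No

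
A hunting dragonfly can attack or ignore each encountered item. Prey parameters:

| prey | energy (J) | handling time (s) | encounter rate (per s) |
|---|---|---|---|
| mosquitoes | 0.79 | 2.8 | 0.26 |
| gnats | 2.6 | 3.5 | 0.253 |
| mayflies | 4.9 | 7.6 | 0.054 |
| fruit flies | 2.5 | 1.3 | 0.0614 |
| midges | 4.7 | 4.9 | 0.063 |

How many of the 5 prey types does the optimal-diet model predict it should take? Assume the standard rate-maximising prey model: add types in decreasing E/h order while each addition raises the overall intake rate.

4

E/h in descending order: fruit flies 1.92, midges 0.959, gnats 0.743, mayflies 0.645, mosquitoes 0.282 J/s. The optimal diet is the largest prefix of this list for which every included type satisfies E_i/h_i > R on the types above it.
Rate on top 1: 0.1422. midges: 0.959 > 0.1422 → include.
Rate on top 2: 0.3238. gnats: 0.743 > 0.3238 → include.
Rate on top 3: 0.487. mayflies: 0.645 > 0.487 → include.
Rate on top 4: 0.5111. mosquitoes: 0.282 < 0.5111 → exclude; stop.
Optimal diet: fruit flies, midges, gnats, mayflies — 4 of 5 types.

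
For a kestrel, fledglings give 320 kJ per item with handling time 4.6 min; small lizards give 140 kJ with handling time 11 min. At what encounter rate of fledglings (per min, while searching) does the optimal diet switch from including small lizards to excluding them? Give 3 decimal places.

At the threshold, the rate on fledglings alone equals the profitability of small lizards: λ·320/(1 + λ·4.6) = 140/11 = 12.73.
Rearranging, λ(320 − 12.73×4.6) = 12.73, so λ = 12.73/261.5 = 0.04868 per min.

0.049 per min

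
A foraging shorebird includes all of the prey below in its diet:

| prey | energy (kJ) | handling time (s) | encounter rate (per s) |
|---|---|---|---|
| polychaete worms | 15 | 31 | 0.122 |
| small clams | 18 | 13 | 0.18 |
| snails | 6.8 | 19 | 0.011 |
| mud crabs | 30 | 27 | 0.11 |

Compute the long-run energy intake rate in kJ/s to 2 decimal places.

0.82 kJ/s

R = (0.122×15 + 0.18×18 + 0.011×6.8 + 0.11×30) / (1 + 0.122×31 + 0.18×13 + 0.011×19 + 0.11×27) = 8.445/10.3 = 0.8198 kJ/s.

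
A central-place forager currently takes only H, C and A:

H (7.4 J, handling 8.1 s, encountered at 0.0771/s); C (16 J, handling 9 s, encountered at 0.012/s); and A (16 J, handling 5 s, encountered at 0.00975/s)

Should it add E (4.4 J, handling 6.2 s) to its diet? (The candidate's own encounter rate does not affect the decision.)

Yes

Intake rate on the current diet: R = (0.0771×7.4 + 0.012×16 + 0.00975×16) / (1 + 0.0771×8.1 + 0.012×9 + 0.00975×5) = 0.9185/1.781 = 0.5157 J/s.
Profitability of E: 4.4/6.2 = 0.7097 J/s.
Since 0.7097 > R, including E increases the long-run rate.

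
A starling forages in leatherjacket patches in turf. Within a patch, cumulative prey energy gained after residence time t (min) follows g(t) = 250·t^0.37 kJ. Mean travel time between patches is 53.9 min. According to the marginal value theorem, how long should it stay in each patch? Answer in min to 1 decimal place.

31.7 min

By the marginal value theorem, leave when the instantaneous gain rate g'(t) equals the habitat-wide average g(t)/(T + t).
g'(t) = 0.37·250·t^-0.63. Setting 0.37·250·t^-0.63 = 250·t^0.37/(53.9+t) gives 0.37(53.9+t) = t, so 0.63·t = 0.37×53.9.
t* = 0.37×53.9/0.63 = 31.66 min.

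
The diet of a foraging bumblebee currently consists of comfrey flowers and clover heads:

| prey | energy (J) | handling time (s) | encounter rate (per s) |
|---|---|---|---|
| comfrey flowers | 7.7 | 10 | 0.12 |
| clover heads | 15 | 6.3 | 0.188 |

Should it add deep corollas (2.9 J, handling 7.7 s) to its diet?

No

On comfrey flowers and clover heads alone, R = ΣλE/(1+Σλh) = 3.744/3.384 = 1.106 J/s.
deep corollas: E/h = 2.9/7.7 = 0.3766 J/s.
0.3766 < 1.106, so adding deep corollas would lower the average — exclude it.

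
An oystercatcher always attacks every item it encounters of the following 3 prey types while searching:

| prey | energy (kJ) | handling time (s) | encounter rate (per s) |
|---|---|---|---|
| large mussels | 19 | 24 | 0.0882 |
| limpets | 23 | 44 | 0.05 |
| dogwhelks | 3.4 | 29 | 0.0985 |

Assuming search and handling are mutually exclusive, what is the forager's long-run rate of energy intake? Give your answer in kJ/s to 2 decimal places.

R = (0.0882×19 + 0.05×23 + 0.0985×3.4) / (1 + 0.0882×24 + 0.05×44 + 0.0985×29) = 3.161/8.173 = 0.3867 kJ/s.

0.39 kJ/s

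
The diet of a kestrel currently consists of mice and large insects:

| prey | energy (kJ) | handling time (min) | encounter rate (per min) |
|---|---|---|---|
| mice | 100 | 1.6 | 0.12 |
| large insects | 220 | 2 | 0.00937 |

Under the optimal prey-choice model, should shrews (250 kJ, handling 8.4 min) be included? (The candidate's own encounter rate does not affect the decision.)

Yes

On mice and large insects alone, R = ΣλE/(1+Σλh) = 14.06/1.211 = 11.61 kJ/min.
Profitability of shrews: 250/8.4 = 29.76 kJ/min.
29.76 > 11.61, so adding shrews raises the average — include it.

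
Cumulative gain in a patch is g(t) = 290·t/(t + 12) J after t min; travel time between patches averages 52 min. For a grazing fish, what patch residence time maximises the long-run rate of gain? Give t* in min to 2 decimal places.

24.98 min

By the marginal value theorem, leave when the instantaneous gain rate g'(t) equals the habitat-wide average g(t)/(T + t).
g'(t) = 290·12/(t + 12)². Setting 290·12/(t+12)² = 290t/[(t+12)(52+t)] gives 12(52+t) = t(t+12), so t² = 12×52 = 624.
t* = √624 = 24.98 min.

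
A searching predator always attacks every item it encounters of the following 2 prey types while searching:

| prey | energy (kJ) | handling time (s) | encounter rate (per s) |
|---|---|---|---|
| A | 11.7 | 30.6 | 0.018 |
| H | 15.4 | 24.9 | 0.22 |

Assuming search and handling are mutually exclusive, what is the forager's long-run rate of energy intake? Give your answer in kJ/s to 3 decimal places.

R = (0.018×11.7 + 0.22×15.4) / (1 + 0.018×30.6 + 0.22×24.9) = 3.599/7.029 = 0.512 kJ/s.

0.512 kJ/s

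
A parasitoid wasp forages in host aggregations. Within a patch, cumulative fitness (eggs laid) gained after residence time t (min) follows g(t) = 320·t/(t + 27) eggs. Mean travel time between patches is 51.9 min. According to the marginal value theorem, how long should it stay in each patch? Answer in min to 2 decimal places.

37.43 min

By the marginal value theorem, leave when the instantaneous gain rate g'(t) equals the habitat-wide average g(t)/(T + t).
g'(t) = 320·27/(t + 27)². Setting 320·27/(t+27)² = 320t/[(t+27)(51.9+t)] gives 27(51.9+t) = t(t+27), so t² = 27×51.9 = 1401.
t* = √1401 = 37.43 min.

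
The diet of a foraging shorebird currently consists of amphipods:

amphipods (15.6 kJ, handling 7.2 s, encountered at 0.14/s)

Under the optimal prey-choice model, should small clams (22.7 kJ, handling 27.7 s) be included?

No

Current rate: (0.14×15.6)/(1 + 0.14×7.2) = 1.088 kJ/s.
small clams: E/h = 22.7/27.7 = 0.8195 kJ/s.
0.8195 < 1.088, so adding small clams would lower the average — exclude it.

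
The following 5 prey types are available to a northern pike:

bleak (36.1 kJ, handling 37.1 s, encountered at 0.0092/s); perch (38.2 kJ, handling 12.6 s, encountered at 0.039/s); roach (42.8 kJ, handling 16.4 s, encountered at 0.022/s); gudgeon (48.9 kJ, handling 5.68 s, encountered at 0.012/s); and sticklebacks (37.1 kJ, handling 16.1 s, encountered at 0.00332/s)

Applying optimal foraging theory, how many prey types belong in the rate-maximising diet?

E/h in descending order: gudgeon 8.61, perch 3.03, roach 2.61, sticklebacks 2.3, bleak 0.973 kJ/s. The optimal diet is the largest prefix of this list for which every included type satisfies E_i/h_i > R on the types above it.
Rate on top 1: 0.5494. perch: 3.03 > 0.5494 → include.
Rate on top 2: 1.332. roach: 2.61 > 1.332 → include.
Rate on top 3: 1.572. sticklebacks: 2.3 > 1.572 → include.
Rate on top 4: 1.592. bleak: 0.973 < 1.592 → exclude; stop.
Optimal diet: gudgeon, perch, roach, sticklebacks — 4 of 5 types.

4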